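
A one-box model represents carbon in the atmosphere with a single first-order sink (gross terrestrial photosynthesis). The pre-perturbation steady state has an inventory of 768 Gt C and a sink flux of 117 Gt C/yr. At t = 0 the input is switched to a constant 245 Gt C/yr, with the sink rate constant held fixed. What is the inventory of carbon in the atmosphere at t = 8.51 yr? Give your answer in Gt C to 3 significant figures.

1380 Gt C

τ = M₀/F₀ = 768/117 = 6.564 yr; rate constant k = 1/τ.
New steady state M_∞ = F₁/k = F₁·τ = 245 × 6.564 = 1608.2 Gt C.
M(t) = M_∞ + (M₀ − M_∞)·e^(−t/τ); t/τ = 8.51/6.564 = 1.296, so e^(−t/τ) = 0.2735.
M(t) = 1608.2 − 840.2 × 0.2735 = 1378.4 Gt C.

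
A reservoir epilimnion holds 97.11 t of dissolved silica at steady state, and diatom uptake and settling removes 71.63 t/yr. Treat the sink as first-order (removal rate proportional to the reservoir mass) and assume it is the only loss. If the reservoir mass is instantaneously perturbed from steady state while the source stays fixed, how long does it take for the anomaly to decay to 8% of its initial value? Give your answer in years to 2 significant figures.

For a linear reservoir the anomaly decays as exp(−t/τ) with τ = M/F = 97.11/71.63 = 1.356 yr.
exp(−t/τ) = 0.08 ⇒ t = −τ ln(0.08) = 1.356 × 2.526 = 3.424 yr.

3.4 yr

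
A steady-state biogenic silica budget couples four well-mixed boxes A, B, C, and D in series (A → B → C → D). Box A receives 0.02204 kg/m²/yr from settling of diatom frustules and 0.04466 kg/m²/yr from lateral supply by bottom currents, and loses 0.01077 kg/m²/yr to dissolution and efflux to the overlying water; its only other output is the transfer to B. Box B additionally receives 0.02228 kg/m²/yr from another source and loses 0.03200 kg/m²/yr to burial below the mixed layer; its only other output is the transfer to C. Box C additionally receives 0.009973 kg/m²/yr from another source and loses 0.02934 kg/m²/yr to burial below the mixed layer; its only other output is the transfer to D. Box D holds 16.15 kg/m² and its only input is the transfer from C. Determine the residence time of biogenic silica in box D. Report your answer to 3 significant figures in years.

Box A: F(A→B) = (0.02204 + 0.04466) − 0.01077 = 0.055930 kg/m²/yr.
Box B: F(B→C) = (0.055930 + 0.02228) − 0.03200 = 0.046210 kg/m²/yr.
Box C: F(C→D) = (0.046210 + 0.009973) − 0.02934 = 0.026843 kg/m²/yr.
Box D throughput = its input = 0.026843 kg/m²/yr; τ = 16.15 / 0.026843 = 601.6 yr.

602 yr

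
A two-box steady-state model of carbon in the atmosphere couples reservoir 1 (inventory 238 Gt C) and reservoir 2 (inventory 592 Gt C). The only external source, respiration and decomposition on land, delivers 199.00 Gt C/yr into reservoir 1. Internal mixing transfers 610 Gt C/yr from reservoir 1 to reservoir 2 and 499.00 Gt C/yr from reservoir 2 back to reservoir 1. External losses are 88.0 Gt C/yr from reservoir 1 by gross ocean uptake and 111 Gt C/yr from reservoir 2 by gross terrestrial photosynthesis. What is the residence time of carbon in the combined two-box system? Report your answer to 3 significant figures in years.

4.17 yr

Treat the two boxes together as one reservoir: the mixing fluxes between them are internal recycling, so τ = ΣM / Σ(external losses).
M_total = 238 + 592 = 830.00 Gt C.
ΣF_external_out = 88.0 + 111 = 199.00 Gt C/yr.
τ = M_total / ΣF_ext = 830.00 / 199.00 = 4.171 yr.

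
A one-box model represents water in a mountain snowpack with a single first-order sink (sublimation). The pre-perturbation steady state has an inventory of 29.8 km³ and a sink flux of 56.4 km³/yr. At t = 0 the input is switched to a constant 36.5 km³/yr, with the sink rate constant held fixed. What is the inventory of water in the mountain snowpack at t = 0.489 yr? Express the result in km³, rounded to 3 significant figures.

23.5 km³

The sink rate constant is k = F₀/M₀ = 56.4/29.8 = 1.893 yr⁻¹.
Solving dM/dt = F₁ − kM with M(0) = M₀ gives M(t) = F₁/k + (M₀ − F₁/k)·e^(−kt).
F₁/k = 36.5/1.893 = 19.285 km³; kt = 1.893 × 0.489 = 0.9255, e^(−kt) = 0.3963.
M(0.489) = 19.285 + (29.8 − 19.285) × 0.3963 = 19.285 + 4.167 = 23.453 km³.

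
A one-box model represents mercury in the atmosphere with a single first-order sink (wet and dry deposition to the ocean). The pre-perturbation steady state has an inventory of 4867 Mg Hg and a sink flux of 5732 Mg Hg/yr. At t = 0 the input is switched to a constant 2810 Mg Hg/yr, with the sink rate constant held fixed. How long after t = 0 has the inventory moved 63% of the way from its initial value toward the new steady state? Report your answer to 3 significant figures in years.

τ = M₀/F₀ = 4867/5732 = 0.8491 yr.
The remaining gap fraction is e^(−t/τ); 63% covered ⇒ e^(−t/τ) = 0.370.
t = −τ ln(0.370) = 0.8491 × 0.9943 = 0.8442 yr.

0.844 yr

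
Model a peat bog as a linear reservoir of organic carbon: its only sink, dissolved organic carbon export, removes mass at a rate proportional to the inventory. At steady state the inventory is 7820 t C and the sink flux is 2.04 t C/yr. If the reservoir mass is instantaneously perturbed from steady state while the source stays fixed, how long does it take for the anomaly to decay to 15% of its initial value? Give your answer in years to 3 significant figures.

7270 yr

For a linear reservoir the anomaly decays as exp(−t/τ) with τ = M/F = 7820/2.04 = 3833 yr.
exp(−t/τ) = 0.15 ⇒ t = −τ ln(0.15) = 3833 × 1.897 = 7272 yr.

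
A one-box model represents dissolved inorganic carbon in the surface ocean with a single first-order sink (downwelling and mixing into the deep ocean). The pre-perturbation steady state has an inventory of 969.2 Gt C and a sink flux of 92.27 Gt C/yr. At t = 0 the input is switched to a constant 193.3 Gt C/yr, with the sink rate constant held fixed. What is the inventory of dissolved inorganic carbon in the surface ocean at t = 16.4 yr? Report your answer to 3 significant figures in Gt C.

The sink rate constant is k = F₀/M₀ = 92.27/969.2 = 0.09520 yr⁻¹.
Solving dM/dt = F₁ − kM with M(0) = M₀ gives M(t) = F₁/k + (M₀ − F₁/k)·e^(−kt).
F₁/k = 193.3/0.09520 = 2030.4 Gt C; kt = 0.09520 × 16.4 = 1.561, e^(−kt) = 0.2099.
M(16.4) = 2030.4 + (969.2 − 2030.4) × 0.2099 = 2030.4 − 222.7 = 1807.7 Gt C.

1810 Gt C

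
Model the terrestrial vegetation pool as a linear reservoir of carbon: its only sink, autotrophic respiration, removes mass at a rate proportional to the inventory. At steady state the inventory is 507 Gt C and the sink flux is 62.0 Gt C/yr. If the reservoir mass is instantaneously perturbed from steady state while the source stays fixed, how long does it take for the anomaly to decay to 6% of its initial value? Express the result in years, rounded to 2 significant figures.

23 yr

For a linear reservoir the anomaly decays as exp(−t/τ) with τ = M/F = 507/62.0 = 8.177 yr.
exp(−t/τ) = 0.06 ⇒ t = −τ ln(0.06) = 8.177 × 2.813 = 23.01 yr.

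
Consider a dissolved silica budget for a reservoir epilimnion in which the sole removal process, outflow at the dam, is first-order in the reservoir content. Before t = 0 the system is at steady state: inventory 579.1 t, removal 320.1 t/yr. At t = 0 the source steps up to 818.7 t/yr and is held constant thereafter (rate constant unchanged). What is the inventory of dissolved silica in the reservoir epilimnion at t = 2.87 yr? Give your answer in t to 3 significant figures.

The sink rate constant is k = F₀/M₀ = 320.1/579.1 = 0.5528 yr⁻¹.
Solving dM/dt = F₁ − kM with M(0) = M₀ gives M(t) = F₁/k + (M₀ − F₁/k)·e^(−kt).
F₁/k = 818.7/0.5528 = 1481.1 t; kt = 0.5528 × 2.87 = 1.586, e^(−kt) = 0.2047.
M(2.87) = 1481.1 + (579.1 − 1481.1) × 0.2047 = 1481.1 − 184.6 = 1296.5 t.

1300 t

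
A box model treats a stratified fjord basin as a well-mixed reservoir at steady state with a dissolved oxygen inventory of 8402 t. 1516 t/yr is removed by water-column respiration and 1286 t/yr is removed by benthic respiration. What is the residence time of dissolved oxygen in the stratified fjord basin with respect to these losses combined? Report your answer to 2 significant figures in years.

Total removal = 1516 + 1286 = 2802.0 t/yr.
τ = M / ΣF_out = 8402 / 2802.0 = 2.999 yr.

3.0 yr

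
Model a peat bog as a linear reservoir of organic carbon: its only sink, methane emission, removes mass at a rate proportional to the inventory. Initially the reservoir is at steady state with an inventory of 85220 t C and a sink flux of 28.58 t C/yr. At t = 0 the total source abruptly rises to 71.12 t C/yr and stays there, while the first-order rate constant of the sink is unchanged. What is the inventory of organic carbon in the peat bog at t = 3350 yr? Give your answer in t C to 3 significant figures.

171000 t C

τ = M₀/F₀ = 85220/28.58 = 2982 yr; rate constant k = 1/τ.
New steady state M_∞ = F₁/k = F₁·τ = 71.12 × 2982 = 212070 t C.
M(t) = M_∞ + (M₀ − M_∞)·e^(−t/τ); t/τ = 3350/2982 = 1.123, so e^(−t/τ) = 0.3251.
M(t) = 212070 − 126800 × 0.3251 = 170820 t C.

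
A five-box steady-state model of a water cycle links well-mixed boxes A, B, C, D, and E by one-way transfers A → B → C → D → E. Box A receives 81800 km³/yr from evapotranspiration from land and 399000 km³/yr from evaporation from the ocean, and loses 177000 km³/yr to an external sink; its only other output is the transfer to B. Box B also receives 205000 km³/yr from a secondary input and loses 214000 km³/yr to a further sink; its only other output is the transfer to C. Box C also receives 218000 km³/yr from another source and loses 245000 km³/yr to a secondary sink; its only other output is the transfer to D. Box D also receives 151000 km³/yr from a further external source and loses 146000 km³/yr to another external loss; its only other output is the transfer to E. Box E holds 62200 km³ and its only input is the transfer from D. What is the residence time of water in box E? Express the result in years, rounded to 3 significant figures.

Box A: F(A→B) = (81800 + 399000) − 177000 = 303800 km³/yr.
Box B: F(B→C) = (303800 + 205000) − 214000 = 294800 km³/yr.
Box C: F(C→D) = (294800 + 218000) − 245000 = 267800 km³/yr.
Box D: F(D→E) = (267800 + 151000) − 146000 = 272800 km³/yr.
Box E throughput = its input = 272800 km³/yr; τ = 62200 / 272800 = 0.2280 yr.

0.228 yr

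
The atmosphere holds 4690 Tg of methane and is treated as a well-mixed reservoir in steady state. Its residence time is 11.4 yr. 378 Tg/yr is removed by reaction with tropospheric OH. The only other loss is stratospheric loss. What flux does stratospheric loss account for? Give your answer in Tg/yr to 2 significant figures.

33 Tg/yr

Total removal F = M/τ = 4690 / 11.4 = 411.4 Tg/yr.
Stratospheric loss = F − (378) = 411.4 − 378.0 = 33.40 Tg/yr.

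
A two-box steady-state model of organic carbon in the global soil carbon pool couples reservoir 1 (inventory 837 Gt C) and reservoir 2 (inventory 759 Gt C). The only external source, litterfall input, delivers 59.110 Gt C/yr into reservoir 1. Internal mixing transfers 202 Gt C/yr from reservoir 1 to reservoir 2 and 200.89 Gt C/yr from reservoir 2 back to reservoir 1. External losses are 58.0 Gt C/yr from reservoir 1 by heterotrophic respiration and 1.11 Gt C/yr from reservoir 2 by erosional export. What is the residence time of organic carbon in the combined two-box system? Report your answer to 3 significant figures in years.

Treat the two boxes together as one reservoir: the mixing fluxes between them are internal recycling, so τ = ΣM / Σ(external losses).
M_total = 837 + 759 = 1596.0 Gt C.
ΣF_external_out = 58.0 + 1.11 = 59.110 Gt C/yr.
τ = M_total / ΣF_ext = 1596.0 / 59.110 = 27.00 yr.

27.0 yr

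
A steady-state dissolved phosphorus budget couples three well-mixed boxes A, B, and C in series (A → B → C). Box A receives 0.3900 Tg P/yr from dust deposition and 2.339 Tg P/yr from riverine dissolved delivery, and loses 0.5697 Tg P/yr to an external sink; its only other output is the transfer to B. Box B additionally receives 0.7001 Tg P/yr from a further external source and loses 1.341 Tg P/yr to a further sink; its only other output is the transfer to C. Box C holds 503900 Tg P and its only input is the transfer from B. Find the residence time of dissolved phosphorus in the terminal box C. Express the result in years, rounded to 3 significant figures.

Box A: F(A→B) = (0.3900 + 2.339) − 0.5697 = 2.1593 Tg P/yr.
Box B: F(B→C) = (2.1593 + 0.7001) − 1.341 = 1.5184 Tg P/yr.
Box C throughput = its input = 1.5184 Tg P/yr; τ = 503900 / 1.5184 = 331900 yr.

332000 yr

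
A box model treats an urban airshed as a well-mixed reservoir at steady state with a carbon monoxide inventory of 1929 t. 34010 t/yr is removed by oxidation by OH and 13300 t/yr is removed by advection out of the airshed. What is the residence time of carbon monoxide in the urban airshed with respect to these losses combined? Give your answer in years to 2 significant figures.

0.041 yr

Total removal = 34010 + 13300 = 47310 t/yr.
τ = M / ΣF_out = 1929 / 47310 = 0.04077 yr.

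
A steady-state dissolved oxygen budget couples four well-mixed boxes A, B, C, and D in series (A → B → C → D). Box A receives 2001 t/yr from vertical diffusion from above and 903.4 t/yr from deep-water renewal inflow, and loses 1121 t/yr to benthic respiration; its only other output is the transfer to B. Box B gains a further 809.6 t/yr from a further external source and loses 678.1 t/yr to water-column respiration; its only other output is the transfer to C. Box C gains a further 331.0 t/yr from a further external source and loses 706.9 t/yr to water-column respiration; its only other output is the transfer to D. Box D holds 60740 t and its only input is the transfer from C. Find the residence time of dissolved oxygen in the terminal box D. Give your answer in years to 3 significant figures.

Box A: F(A→B) = (2001 + 903.4) − 1121 = 1783.4 t/yr.
Box B: F(B→C) = (1783.4 + 809.6) − 678.1 = 1914.9 t/yr.
Box C: F(C→D) = (1914.9 + 331.0) − 706.9 = 1539.0 t/yr.
Box D throughput = its input = 1539.0 t/yr; τ = 60740 / 1539.0 = 39.47 yr.

39.5 yr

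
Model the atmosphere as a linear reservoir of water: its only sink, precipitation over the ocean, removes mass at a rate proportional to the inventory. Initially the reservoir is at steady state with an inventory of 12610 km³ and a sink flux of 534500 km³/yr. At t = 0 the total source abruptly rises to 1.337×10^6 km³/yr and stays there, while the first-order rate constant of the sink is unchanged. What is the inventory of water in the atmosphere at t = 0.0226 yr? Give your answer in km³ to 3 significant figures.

24300 km³

Residence time τ = M₀/F₀ = 0.02359 yr. The eventual steady state is M_∞ = M₀·(F₁/F₀) = 12610 × 1.337×10^6/534500 = 31543 km³.
The anomaly ΔM(t) = M(t) − M_∞ decays as ΔM₀·e^(−t/τ) with ΔM₀ = 12610 − 31543 = −18930 km³.
At t = 0.0226 yr, e^(−t/τ) = e^(−0.9579) = 0.3837, so ΔM = −7264 km³ and M = 31543 − 7264 = 24279 km³.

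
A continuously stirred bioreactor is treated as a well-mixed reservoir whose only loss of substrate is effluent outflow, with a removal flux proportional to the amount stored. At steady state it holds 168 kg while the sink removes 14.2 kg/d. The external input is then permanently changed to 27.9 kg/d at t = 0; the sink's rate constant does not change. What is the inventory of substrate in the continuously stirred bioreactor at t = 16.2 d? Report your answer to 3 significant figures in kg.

289 kg

Residence time τ = M₀/F₀ = 11.83 d. The eventual steady state is M_∞ = M₀·(F₁/F₀) = 168 × 27.9/14.2 = 330.08 kg.
The anomaly ΔM(t) = M(t) − M_∞ decays as ΔM₀·e^(−t/τ) with ΔM₀ = 168 − 330.08 = −162.1 kg.
At t = 16.2 d, e^(−t/τ) = e^(−1.369) = 0.2543, so ΔM = −41.22 kg and M = 330.08 − 41.22 = 288.87 kg.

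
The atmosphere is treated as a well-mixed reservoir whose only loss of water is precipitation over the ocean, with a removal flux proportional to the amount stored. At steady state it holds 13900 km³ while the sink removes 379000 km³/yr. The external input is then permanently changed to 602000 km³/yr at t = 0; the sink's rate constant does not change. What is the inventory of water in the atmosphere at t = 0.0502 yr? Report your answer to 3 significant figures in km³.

τ = M₀/F₀ = 13900/379000 = 0.03668 yr; rate constant k = 1/τ.
New steady state M_∞ = F₁/k = F₁·τ = 602000 × 0.03668 = 22079 km³.
M(t) = M_∞ + (M₀ − M_∞)·e^(−t/τ); t/τ = 0.0502/0.03668 = 1.369, so e^(−t/τ) = 0.2544.
M(t) = 22079 − 8179 × 0.2544 = 19998 km³.

20000 km³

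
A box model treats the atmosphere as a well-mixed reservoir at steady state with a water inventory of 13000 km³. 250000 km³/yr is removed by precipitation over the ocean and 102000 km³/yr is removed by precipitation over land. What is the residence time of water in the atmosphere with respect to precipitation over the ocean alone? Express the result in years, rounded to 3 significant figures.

0.0520 yr

Residence time with respect to a single sink: τ = M / F_sink.
τ = 13000 / 250000 = 0.05200 yr.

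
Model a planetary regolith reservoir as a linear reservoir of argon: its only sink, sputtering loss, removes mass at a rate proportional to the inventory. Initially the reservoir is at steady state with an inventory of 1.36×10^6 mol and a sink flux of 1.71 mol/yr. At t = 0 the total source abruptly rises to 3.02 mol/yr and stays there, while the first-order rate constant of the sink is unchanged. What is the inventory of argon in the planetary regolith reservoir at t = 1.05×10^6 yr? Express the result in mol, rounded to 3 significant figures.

Residence time τ = M₀/F₀ = 795300 yr. The eventual steady state is M_∞ = M₀·(F₁/F₀) = 1.36×10^6 × 3.02/1.71 = 2.4019×10^6 mol.
The anomaly ΔM(t) = M(t) − M_∞ decays as ΔM₀·e^(−t/τ) with ΔM₀ = 1.36×10^6 − 2.4019×10^6 = −1.042×10^6 mol.
At t = 1.05×10^6 yr, e^(−t/τ) = e^(−1.320) = 0.2671, so ΔM = −278300 mol and M = 2.4019×10^6 − 278300 = 2.1236×10^6 mol.

2.12×10^6 mol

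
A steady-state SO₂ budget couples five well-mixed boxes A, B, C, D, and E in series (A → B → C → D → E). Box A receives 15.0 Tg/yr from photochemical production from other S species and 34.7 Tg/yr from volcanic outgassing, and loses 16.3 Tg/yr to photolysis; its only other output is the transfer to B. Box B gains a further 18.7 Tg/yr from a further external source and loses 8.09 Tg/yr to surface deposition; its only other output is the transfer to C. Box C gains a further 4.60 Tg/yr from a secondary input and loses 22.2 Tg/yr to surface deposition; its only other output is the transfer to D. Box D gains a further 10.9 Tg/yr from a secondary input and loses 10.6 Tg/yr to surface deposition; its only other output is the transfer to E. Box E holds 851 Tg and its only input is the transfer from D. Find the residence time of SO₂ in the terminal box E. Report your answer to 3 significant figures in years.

31.9 yr

Box A: F(A→B) = (15.0 + 34.7) − 16.3 = 33.400 Tg/yr.
Box B: F(B→C) = (33.400 + 18.7) − 8.09 = 44.010 Tg/yr.
Box C: F(C→D) = (44.010 + 4.60) − 22.2 = 26.410 Tg/yr.
Box D: F(D→E) = (26.410 + 10.9) − 10.6 = 26.710 Tg/yr.
Box E throughput = its input = 26.710 Tg/yr; τ = 851 / 26.710 = 31.86 yr.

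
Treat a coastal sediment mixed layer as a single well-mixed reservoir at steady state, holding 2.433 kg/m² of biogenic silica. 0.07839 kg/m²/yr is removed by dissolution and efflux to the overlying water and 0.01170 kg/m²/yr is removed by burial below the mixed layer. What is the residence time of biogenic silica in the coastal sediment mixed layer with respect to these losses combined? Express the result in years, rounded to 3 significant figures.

Total removal = 0.07839 + 0.01170 = 0.090090 kg/m²/yr.
τ = M / ΣF_out = 2.433 / 0.090090 = 27.01 yr.

27.0 yr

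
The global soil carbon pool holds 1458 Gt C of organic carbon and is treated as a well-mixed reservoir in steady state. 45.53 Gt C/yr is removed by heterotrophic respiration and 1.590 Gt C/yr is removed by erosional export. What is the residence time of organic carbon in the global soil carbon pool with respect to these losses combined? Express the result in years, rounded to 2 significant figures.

31 yr

Total removal = 45.53 + 1.590 = 47.120 Gt C/yr.
τ = M / ΣF_out = 1458 / 47.120 = 30.94 yr.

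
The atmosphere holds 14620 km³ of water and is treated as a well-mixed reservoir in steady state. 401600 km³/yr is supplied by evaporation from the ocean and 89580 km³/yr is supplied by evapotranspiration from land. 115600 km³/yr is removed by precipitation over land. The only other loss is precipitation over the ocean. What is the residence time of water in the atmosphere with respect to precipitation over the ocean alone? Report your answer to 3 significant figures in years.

0.0389 yr

At steady state ΣF_in = ΣF_out.
ΣF_in = 401600 + 89580 = 491180 km³/yr.
Precipitation over the ocean flux = ΣF_in − (115600) = 491180 − 115600 = 375600 km³/yr.
τ = M / F = 14620 / 375600 = 0.03893 yr.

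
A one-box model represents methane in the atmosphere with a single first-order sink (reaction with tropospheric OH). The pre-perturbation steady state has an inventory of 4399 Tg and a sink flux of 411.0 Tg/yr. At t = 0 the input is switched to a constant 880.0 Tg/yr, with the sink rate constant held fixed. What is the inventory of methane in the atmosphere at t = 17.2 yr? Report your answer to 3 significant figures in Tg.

τ = M₀/F₀ = 4399/411.0 = 10.70 yr; rate constant k = 1/τ.
New steady state M_∞ = F₁/k = F₁·τ = 880.0 × 10.70 = 9418.8 Tg.
M(t) = M_∞ + (M₀ − M_∞)·e^(−t/τ); t/τ = 17.2/10.70 = 1.607, so e^(−t/τ) = 0.2005.
M(t) = 9418.8 − 5020 × 0.2005 = 8412.4 Tg.

8410 Tg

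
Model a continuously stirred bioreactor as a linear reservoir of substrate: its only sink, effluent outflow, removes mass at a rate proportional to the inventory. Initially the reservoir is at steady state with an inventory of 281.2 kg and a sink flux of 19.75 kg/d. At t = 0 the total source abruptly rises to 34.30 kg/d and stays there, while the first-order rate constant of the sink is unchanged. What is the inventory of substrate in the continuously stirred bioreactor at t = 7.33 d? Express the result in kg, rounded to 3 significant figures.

365 kg

The sink rate constant is k = F₀/M₀ = 19.75/281.2 = 0.07023 d⁻¹.
Solving dM/dt = F₁ − kM with M(0) = M₀ gives M(t) = F₁/k + (M₀ − F₁/k)·e^(−kt).
F₁/k = 34.30/0.07023 = 488.36 kg; kt = 0.07023 × 7.33 = 0.5148, e^(−kt) = 0.5976.
M(7.33) = 488.36 + (281.2 − 488.36) × 0.5976 = 488.36 − 123.8 = 364.56 kg.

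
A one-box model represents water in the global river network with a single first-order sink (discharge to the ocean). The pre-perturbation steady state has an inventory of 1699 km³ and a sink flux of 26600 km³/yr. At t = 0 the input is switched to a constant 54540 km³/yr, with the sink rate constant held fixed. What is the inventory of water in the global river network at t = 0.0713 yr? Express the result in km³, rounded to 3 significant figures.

2900 km³

The sink rate constant is k = F₀/M₀ = 26600/1699 = 15.66 yr⁻¹.
Solving dM/dt = F₁ − kM with M(0) = M₀ gives M(t) = F₁/k + (M₀ − F₁/k)·e^(−kt).
F₁/k = 54540/15.66 = 3483.6 km³; kt = 15.66 × 0.0713 = 1.116, e^(−kt) = 0.3275.
M(0.0713) = 3483.6 + (1699 − 3483.6) × 0.3275 = 3483.6 − 584.4 = 2899.2 km³.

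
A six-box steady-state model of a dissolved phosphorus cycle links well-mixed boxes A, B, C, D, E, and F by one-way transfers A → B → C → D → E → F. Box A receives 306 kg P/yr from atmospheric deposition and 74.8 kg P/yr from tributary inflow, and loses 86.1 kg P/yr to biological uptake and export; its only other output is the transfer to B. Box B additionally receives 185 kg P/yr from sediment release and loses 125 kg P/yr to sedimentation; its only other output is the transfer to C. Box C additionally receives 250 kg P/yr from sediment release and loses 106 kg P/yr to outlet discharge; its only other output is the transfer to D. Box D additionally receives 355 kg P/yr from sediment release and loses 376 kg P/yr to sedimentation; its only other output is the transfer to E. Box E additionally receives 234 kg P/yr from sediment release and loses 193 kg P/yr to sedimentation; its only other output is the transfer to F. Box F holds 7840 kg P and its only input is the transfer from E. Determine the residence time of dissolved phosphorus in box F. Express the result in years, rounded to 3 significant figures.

Box A: F(A→B) = (306 + 74.8) − 86.1 = 294.70 kg P/yr.
Box B: F(B→C) = (294.70 + 185) − 125 = 354.70 kg P/yr.
Box C: F(C→D) = (354.70 + 250) − 106 = 498.70 kg P/yr.
Box D: F(D→E) = (498.70 + 355) − 376 = 477.70 kg P/yr.
Box E: F(E→F) = (477.70 + 234) − 193 = 518.70 kg P/yr.
Box F throughput = its input = 518.70 kg P/yr; τ = 7840 / 518.70 = 15.11 yr.

15.1 yr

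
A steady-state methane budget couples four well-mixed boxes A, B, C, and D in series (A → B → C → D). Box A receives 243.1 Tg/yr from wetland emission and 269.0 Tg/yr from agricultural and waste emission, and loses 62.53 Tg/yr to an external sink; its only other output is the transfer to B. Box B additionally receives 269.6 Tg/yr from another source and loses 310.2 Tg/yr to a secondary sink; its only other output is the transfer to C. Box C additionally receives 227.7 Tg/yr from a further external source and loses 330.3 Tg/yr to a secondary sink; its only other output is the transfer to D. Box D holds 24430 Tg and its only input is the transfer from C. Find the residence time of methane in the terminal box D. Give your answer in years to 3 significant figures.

79.7 yr

Box A: F(A→B) = (243.1 + 269.0) − 62.53 = 449.57 Tg/yr.
Box B: F(B→C) = (449.57 + 269.6) − 310.2 = 408.97 Tg/yr.
Box C: F(C→D) = (408.97 + 227.7) − 330.3 = 306.37 Tg/yr.
Box D throughput = its input = 306.37 Tg/yr; τ = 24430 / 306.37 = 79.74 yr.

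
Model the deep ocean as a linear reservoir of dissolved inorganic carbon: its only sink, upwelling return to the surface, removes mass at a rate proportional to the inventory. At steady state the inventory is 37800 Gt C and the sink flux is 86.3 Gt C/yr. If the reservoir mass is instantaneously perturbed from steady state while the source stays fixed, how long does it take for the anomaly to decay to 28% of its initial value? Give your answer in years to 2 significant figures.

For a linear reservoir the anomaly decays as exp(−t/τ) with τ = M/F = 37800/86.3 = 438.0 yr.
exp(−t/τ) = 0.28 ⇒ t = −τ ln(0.28) = 438.0 × 1.273 = 557.6 yr.

560 yr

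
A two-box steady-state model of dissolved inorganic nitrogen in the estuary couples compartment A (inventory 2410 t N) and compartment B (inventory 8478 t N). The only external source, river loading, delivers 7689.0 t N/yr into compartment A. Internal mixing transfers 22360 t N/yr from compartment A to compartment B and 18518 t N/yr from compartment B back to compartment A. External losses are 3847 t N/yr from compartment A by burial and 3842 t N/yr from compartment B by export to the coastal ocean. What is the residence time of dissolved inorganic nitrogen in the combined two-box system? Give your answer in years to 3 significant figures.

Residence time in the combined system uses the total inventory and the total *external* removal — internal exchanges between the two boxes cancel.
M_total = 2410 + 8478 = 10888 t N.
ΣF_external_out = 3847 + 3842 = 7689.0 t N/yr.
τ = M_total / ΣF_ext = 10888 / 7689.0 = 1.416 yr.

1.42 yr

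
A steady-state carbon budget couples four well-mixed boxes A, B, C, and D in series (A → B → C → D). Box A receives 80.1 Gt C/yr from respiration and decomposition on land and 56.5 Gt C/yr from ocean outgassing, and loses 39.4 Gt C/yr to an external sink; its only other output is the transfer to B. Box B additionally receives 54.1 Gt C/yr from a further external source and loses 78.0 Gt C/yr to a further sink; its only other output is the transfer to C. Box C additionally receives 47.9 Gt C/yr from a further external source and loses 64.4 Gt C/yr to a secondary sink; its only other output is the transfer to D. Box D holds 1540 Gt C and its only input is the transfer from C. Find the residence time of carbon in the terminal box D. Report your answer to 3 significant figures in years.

Box A: F(A→B) = (80.1 + 56.5) − 39.4 = 97.200 Gt C/yr.
Box B: F(B→C) = (97.200 + 54.1) − 78.0 = 73.300 Gt C/yr.
Box C: F(C→D) = (73.300 + 47.9) − 64.4 = 56.800 Gt C/yr.
Box D throughput = its input = 56.800 Gt C/yr; τ = 1540 / 56.800 = 27.11 yr.

27.1 yr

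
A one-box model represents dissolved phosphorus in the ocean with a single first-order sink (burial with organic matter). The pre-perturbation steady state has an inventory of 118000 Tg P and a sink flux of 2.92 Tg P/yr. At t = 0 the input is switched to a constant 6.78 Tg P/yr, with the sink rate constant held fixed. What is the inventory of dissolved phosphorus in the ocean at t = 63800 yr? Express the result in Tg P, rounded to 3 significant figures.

τ = M₀/F₀ = 118000/2.92 = 40410 yr; rate constant k = 1/τ.
New steady state M_∞ = F₁/k = F₁·τ = 6.78 × 40410 = 273990 Tg P.
M(t) = M_∞ + (M₀ − M_∞)·e^(−t/τ); t/τ = 63800/40410 = 1.579, so e^(−t/τ) = 0.2062.
M(t) = 273990 − 156000 × 0.2062 = 241820 Tg P.

242000 Tg P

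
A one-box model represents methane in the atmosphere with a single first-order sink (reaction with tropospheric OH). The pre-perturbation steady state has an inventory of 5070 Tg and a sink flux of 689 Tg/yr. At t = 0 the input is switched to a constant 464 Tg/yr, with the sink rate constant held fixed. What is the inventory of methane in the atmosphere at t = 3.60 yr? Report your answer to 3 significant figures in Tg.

τ = M₀/F₀ = 5070/689 = 7.358 yr; rate constant k = 1/τ.
New steady state M_∞ = F₁/k = F₁·τ = 464 × 7.358 = 3414.3 Tg.
M(t) = M_∞ + (M₀ − M_∞)·e^(−t/τ); t/τ = 3.60/7.358 = 0.4892, so e^(−t/τ) = 0.6131.
M(t) = 3414.3 + 1656 × 0.6131 = 4429.4 Tg.

4430 Tg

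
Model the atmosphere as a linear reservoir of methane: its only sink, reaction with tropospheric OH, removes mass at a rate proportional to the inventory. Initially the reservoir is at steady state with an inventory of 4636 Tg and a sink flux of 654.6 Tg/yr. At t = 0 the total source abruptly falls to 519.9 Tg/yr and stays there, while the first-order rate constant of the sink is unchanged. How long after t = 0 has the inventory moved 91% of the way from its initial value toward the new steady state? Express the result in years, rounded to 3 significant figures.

τ = M₀/F₀ = 4636/654.6 = 7.082 yr.
The remaining gap fraction is e^(−t/τ); 91% covered ⇒ e^(−t/τ) = 0.0900.
t = −τ ln(0.0900) = 7.082 × 2.408 = 17.05 yr.

17.1 yr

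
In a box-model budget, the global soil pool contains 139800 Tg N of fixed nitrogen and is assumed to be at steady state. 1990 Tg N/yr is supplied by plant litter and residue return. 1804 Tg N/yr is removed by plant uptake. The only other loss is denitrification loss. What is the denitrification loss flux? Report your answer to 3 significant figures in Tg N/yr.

At steady state ΣF_in = ΣF_out.
ΣF_in = 1990.0 Tg N/yr.
Denitrification loss flux = ΣF_in − (1804) = 1990.0 − 1804 = 186.0 Tg N/yr.

186 Tg N/yr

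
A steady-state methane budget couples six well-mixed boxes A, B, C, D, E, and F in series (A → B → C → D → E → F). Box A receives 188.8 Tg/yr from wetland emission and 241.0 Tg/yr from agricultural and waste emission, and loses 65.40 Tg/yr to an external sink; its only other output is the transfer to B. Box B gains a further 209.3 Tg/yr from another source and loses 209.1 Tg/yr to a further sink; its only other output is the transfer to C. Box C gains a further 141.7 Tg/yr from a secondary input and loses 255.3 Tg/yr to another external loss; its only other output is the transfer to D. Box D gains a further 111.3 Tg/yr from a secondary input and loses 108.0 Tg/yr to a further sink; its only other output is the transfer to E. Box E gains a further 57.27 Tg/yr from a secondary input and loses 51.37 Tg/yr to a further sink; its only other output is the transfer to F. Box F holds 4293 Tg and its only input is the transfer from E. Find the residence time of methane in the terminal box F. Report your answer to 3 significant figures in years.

16.5 yr

Box A: F(A→B) = (188.8 + 241.0) − 65.40 = 364.40 Tg/yr.
Box B: F(B→C) = (364.40 + 209.3) − 209.1 = 364.60 Tg/yr.
Box C: F(C→D) = (364.60 + 141.7) − 255.3 = 251.00 Tg/yr.
Box D: F(D→E) = (251.00 + 111.3) − 108.0 = 254.30 Tg/yr.
Box E: F(E→F) = (254.30 + 57.27) − 51.37 = 260.20 Tg/yr.
Box F throughput = its input = 260.20 Tg/yr; τ = 4293 / 260.20 = 16.50 yr.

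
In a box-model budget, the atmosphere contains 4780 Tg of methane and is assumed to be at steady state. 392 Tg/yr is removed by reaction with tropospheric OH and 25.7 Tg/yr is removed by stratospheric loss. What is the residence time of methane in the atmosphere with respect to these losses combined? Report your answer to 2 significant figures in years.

11 yr

Total removal = 392.0 + 25.70 = 417.70 Tg/yr.
τ = M / ΣF_out = 4780 / 417.70 = 11.44 yr.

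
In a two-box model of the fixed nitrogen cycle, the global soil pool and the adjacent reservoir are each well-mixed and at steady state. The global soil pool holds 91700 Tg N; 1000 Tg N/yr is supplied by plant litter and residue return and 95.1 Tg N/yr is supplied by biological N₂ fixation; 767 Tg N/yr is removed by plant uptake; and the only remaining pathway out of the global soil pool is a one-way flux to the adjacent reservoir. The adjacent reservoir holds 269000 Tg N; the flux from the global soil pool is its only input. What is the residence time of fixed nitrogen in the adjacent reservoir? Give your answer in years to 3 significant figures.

820 yr

Balance the global soil pool: ΣF_in = 1000 + 95.1 = 1095.1 Tg N/yr.
Flux to the adjacent reservoir = ΣF_in − (767) = 328.10 Tg N/yr.
At steady state the output of the adjacent reservoir equals its input, 328.10 Tg N/yr.
τ = M / F = 269000 / 328.10 = 819.9 yr.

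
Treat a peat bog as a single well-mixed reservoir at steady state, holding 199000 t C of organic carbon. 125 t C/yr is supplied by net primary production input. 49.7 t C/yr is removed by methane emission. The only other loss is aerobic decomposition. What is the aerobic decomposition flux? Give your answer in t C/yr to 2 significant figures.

75 t C/yr

At steady state ΣF_in = ΣF_out.
ΣF_in = 125.00 t C/yr.
Aerobic decomposition flux = ΣF_in − (49.7) = 125.00 − 49.70 = 75.30 t C/yr.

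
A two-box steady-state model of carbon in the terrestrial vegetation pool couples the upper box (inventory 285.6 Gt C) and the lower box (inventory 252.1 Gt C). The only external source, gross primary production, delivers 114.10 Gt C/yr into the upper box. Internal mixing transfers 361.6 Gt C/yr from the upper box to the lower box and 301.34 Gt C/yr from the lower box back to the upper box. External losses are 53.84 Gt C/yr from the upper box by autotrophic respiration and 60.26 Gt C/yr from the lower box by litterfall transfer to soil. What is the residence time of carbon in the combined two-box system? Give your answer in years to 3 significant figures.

Treat the two boxes together as one reservoir: the mixing fluxes between them are internal recycling, so τ = ΣM / Σ(external losses).
M_total = 285.6 + 252.1 = 537.70 Gt C.
ΣF_external_out = 53.84 + 60.26 = 114.10 Gt C/yr.
τ = M_total / ΣF_ext = 537.70 / 114.10 = 4.713 yr.

4.71 yr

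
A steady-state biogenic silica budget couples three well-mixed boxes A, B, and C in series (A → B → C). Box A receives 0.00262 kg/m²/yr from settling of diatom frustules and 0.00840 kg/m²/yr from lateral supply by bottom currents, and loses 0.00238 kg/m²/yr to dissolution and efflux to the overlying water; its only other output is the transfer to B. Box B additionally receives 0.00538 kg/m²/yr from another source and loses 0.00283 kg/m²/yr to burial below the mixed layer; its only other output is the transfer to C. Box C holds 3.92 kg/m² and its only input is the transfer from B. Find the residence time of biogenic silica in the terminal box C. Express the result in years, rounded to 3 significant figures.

Box A: F(A→B) = (0.00262 + 0.00840) − 0.00238 = 0.0086400 kg/m²/yr.
Box B: F(B→C) = (0.0086400 + 0.00538) − 0.00283 = 0.011190 kg/m²/yr.
Box C throughput = its input = 0.011190 kg/m²/yr; τ = 3.92 / 0.011190 = 350.3 yr.

350 yr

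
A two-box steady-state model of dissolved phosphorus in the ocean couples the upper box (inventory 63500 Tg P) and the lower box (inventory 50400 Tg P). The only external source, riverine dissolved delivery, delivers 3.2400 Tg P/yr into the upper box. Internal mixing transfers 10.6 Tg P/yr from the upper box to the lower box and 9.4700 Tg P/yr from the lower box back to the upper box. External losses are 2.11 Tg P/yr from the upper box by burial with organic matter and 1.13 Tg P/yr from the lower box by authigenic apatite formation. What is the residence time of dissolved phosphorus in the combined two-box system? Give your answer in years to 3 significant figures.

Residence time in the combined system uses the total inventory and the total *external* removal — internal exchanges between the two boxes cancel.
M_total = 63500 + 50400 = 113900 Tg P.
ΣF_external_out = 2.11 + 1.13 = 3.2400 Tg P/yr.
τ = M_total / ΣF_ext = 113900 / 3.2400 = 35150 yr.

35200 yr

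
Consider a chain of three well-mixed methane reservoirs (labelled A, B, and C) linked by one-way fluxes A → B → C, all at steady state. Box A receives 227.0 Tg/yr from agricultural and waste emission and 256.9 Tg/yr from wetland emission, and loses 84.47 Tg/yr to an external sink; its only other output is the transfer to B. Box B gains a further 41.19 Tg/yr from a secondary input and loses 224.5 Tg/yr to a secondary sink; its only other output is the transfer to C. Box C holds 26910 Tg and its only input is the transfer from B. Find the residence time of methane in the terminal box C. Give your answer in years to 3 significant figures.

Box A: F(A→B) = (227.0 + 256.9) − 84.47 = 399.43 Tg/yr.
Box B: F(B→C) = (399.43 + 41.19) − 224.5 = 216.12 Tg/yr.
Box C throughput = its input = 216.12 Tg/yr; τ = 26910 / 216.12 = 124.5 yr.

125 yr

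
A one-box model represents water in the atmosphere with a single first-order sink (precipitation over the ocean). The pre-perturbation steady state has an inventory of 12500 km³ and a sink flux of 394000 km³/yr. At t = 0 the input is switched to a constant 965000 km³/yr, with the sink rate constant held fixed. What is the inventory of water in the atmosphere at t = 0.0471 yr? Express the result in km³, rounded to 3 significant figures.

The sink rate constant is k = F₀/M₀ = 394000/12500 = 31.52 yr⁻¹.
Solving dM/dt = F₁ − kM with M(0) = M₀ gives M(t) = F₁/k + (M₀ − F₁/k)·e^(−kt).
F₁/k = 965000/31.52 = 30615 km³; kt = 31.52 × 0.0471 = 1.485, e^(−kt) = 0.2266.
M(0.0471) = 30615 + (12500 − 30615) × 0.2266 = 30615 − 4105 = 26511 km³.

26500 km³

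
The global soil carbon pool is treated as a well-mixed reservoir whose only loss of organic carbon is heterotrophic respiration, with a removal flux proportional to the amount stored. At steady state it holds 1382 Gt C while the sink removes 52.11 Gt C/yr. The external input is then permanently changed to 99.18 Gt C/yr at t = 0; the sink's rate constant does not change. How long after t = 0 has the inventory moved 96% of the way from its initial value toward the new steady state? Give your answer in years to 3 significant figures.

85.4 yr

τ = M₀/F₀ = 1382/52.11 = 26.52 yr.
The remaining gap fraction is e^(−t/τ); 96% covered ⇒ e^(−t/τ) = 0.0400.
t = −τ ln(0.0400) = 26.52 × 3.219 = 85.37 yr.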